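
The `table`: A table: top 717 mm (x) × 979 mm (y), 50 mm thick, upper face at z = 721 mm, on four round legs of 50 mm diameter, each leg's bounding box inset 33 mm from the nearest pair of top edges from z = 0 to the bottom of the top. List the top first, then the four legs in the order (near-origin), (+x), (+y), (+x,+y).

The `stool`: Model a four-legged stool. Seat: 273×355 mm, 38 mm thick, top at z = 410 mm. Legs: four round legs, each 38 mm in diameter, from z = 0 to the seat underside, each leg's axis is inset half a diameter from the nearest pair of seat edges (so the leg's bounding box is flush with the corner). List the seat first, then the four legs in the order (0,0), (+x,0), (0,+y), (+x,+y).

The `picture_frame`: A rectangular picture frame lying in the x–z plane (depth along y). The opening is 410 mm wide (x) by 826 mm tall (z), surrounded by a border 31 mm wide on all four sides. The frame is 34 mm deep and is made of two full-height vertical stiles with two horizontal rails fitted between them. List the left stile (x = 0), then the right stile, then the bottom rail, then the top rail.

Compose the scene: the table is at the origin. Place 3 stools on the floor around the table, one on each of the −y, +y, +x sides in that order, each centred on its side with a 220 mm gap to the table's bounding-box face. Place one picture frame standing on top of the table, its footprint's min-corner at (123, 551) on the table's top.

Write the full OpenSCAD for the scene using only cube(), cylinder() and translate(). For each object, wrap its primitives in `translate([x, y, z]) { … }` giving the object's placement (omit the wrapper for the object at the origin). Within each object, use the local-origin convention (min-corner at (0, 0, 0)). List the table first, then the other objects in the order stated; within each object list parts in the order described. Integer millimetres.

translate([0, 0, 671]) cube([717, 979, 50]);
translate([58, 58, 0]) cylinder(h = 671, r = 25);
translate([659, 58, 0]) cylinder(h = 671, r = 25);
translate([58, 921, 0]) cylinder(h = 671, r = 25);
translate([659, 921, 0]) cylinder(h = 671, r = 25);
translate([222, -575, 0]) {
  translate([0, 0, 372]) cube([273, 355, 38]);
  translate([19, 19, 0]) cylinder(h = 372, r = 19);
  translate([254, 19, 0]) cylinder(h = 372, r = 19);
  translate([19, 336, 0]) cylinder(h = 372, r = 19);
  translate([254, 336, 0]) cylinder(h = 372, r = 19);
}
translate([222, 1199, 0]) {
  translate([0, 0, 372]) cube([273, 355, 38]);
  translate([19, 19, 0]) cylinder(h = 372, r = 19);
  translate([254, 19, 0]) cylinder(h = 372, r = 19);
  translate([19, 336, 0]) cylinder(h = 372, r = 19);
  translate([254, 336, 0]) cylinder(h = 372, r = 19);
}
translate([937, 312, 0]) {
  translate([0, 0, 372]) cube([273, 355, 38]);
  translate([19, 19, 0]) cylinder(h = 372, r = 19);
  translate([254, 19, 0]) cylinder(h = 372, r = 19);
  translate([19, 336, 0]) cylinder(h = 372, r = 19);
  translate([254, 336, 0]) cylinder(h = 372, r = 19);
}
translate([123, 551, 721]) {
  cube([31, 34, 888]);
  translate([441, 0, 0]) cube([31, 34, 888]);
  translate([31, 0, 0]) cube([410, 34, 31]);
  translate([31, 0, 857]) cube([410, 34, 31]);
}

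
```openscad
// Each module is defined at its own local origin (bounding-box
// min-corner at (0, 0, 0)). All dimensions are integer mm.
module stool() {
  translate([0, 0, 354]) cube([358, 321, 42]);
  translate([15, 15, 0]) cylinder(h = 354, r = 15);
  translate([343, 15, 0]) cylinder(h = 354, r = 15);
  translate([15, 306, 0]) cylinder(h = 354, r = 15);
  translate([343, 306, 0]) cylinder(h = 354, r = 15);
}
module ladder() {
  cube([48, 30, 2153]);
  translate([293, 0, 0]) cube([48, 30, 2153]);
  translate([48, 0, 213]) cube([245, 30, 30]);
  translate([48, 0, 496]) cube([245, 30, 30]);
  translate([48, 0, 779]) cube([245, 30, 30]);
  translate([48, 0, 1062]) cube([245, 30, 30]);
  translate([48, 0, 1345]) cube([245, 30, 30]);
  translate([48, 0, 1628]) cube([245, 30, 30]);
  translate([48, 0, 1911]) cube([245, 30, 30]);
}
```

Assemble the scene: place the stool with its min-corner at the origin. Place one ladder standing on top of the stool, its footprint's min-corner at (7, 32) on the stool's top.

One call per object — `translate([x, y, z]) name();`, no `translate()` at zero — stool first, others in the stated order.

stool();
translate([7, 32, 396]) ladder();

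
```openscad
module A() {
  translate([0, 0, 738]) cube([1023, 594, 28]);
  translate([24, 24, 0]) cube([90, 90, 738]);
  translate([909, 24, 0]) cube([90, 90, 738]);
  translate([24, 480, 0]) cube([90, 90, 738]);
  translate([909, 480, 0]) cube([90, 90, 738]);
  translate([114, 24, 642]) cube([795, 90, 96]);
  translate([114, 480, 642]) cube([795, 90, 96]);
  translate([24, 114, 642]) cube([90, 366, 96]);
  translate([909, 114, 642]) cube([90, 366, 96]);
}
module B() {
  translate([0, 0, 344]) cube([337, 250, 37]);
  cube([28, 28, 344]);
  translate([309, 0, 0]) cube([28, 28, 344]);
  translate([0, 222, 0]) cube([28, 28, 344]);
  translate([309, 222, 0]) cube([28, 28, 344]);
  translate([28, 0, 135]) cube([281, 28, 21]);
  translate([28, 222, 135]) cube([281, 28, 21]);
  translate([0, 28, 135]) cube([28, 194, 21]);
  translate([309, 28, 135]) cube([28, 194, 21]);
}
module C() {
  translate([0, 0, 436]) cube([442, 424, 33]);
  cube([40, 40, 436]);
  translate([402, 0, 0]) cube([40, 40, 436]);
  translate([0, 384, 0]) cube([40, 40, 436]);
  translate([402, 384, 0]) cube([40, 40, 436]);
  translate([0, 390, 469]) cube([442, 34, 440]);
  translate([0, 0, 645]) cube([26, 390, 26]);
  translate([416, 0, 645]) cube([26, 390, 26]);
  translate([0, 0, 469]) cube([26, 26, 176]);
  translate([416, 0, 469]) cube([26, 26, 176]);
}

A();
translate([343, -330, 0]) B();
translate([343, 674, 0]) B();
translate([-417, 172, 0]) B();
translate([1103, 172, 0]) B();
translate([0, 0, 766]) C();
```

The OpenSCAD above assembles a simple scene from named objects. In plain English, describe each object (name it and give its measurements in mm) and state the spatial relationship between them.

A is a table with a 1023×594 mm rectangular top, 28 mm thick, top surface at z = 766 mm, supported by four 90×90 mm square legs, each inset 24 mm from the nearest pair of top edges, running from the floor. Four apron rails, 90 mm thick and 96 mm tall, run between adjacent legs with their top edges flush with the underside of the top and their outer faces flush with the legs' outer faces.

B is a four-legged stool. The seat is a 337×250×37 mm slab whose top surface is at z = 381 mm; four square legs, each 28×28 mm in cross-section, run from the floor (z = 0) to the underside of the seat, each flush with a corner of the seat. Four stretchers, 28 mm wide and 21 mm tall, connect adjacent legs with their undersides at z = 135 mm, each running between the inner faces of the legs it joins and aligned with the legs' outer faces on the other axis.

C is a chair. The seat is a 442×424×33 mm slab with its top at z = 469 mm, on four 40×40 mm corner legs (flush with the seat edges, standing on z = 0). A flat backrest 34 mm thick, 440 mm tall, spans the full seat width and rises from the seat top along its +y edge, rear face flush with the rear of the seat. Two armrests of 26×26 mm section run along each side from the seat's front edge to the front of the backrest, top faces 202 mm above the seat top and outer faces flush with the seat's x-edges; a 26×26 mm post under the front of each armrest stands on the seat at the front corner.

Four stools sit around the table at the −y, +y, −x, +x sides. The chair is on top of the table.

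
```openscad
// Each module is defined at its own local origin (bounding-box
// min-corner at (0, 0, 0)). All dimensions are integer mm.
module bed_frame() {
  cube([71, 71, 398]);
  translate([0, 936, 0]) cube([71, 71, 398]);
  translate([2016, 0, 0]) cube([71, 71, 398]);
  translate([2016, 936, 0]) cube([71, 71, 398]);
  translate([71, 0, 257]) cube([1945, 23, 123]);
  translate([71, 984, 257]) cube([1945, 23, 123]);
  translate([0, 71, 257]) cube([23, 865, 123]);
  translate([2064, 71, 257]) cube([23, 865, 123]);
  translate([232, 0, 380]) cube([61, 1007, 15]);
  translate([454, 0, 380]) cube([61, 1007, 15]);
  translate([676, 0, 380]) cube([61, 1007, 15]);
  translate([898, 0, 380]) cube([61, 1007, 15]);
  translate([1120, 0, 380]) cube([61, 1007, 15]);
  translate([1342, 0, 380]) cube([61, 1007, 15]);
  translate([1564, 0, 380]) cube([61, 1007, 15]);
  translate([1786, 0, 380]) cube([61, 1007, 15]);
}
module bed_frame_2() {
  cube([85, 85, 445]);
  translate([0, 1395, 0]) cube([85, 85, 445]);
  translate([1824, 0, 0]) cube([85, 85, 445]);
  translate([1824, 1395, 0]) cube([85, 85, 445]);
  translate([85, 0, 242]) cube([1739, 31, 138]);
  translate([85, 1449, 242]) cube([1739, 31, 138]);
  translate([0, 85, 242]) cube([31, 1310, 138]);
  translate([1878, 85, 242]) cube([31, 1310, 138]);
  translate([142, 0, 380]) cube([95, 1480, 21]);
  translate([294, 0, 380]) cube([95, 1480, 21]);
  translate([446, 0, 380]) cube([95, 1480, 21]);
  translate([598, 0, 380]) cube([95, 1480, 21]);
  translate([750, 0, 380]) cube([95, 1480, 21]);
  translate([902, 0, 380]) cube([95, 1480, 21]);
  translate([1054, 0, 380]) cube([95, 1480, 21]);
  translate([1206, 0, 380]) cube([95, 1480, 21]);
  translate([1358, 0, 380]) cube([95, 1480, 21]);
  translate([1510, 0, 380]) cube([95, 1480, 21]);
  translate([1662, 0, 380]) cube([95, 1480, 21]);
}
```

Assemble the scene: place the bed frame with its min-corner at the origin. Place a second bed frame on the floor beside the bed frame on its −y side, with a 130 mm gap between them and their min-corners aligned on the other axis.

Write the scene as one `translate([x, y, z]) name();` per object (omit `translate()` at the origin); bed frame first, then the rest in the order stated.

bed_frame();
translate([0, -1610, 0]) bed_frame_2();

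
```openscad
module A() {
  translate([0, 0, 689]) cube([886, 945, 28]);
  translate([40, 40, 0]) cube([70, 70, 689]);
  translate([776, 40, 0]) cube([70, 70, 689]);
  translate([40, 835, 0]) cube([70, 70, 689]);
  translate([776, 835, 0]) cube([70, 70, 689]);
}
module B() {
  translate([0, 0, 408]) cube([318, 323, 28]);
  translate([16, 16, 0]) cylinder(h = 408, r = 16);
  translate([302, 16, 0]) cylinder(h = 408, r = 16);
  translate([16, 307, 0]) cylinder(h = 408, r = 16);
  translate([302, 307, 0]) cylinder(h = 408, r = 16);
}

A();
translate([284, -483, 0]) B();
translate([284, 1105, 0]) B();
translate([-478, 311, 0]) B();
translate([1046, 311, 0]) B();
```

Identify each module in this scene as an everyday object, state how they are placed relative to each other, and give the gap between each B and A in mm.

A is a table. B is a stool. Four stools sit around the table at the −y, +y, −x, +x sides. The gap between each stool and the table is 160 mm.

Each stool's nearest face is 160 mm from the table's bounding box.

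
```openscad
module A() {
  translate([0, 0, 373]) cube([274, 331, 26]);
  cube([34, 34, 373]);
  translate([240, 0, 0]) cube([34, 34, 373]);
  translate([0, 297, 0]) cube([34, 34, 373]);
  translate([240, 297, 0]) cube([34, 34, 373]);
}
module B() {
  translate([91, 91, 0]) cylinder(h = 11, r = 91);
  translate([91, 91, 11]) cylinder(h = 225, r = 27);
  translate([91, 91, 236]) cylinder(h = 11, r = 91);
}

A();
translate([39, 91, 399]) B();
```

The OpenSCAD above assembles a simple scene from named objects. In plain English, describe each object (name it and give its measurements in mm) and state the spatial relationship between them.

A is a four-legged stool. The seat is 274×331 mm, 26 mm thick, top at z = 399 mm. It stands on four square legs, each 34×34 mm in cross-section, from z = 0 to the seat underside, each flush with a corner of the seat.

B is a spool: two coaxial disc flanges of radius 91 mm and thickness 11 mm, joined by a core cylinder of radius 27 mm and height 225 mm. The lower flange rests on z = 0 and the three cylinders share a vertical axis.

The spool is on top of the stool.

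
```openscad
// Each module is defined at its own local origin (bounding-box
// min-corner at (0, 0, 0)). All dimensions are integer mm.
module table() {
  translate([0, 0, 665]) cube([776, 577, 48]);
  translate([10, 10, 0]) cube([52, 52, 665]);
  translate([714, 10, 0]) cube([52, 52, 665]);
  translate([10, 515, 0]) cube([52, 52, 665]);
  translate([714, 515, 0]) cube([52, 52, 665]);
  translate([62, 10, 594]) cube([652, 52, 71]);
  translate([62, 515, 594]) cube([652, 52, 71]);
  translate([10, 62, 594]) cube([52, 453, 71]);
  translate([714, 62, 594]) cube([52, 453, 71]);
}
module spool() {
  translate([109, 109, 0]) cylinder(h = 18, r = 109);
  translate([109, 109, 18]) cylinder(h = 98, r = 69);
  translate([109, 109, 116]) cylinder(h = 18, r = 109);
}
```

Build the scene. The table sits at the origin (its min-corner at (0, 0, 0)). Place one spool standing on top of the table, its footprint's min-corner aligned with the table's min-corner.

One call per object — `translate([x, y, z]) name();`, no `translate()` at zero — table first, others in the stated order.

table();
translate([0, 0, 713]) spool();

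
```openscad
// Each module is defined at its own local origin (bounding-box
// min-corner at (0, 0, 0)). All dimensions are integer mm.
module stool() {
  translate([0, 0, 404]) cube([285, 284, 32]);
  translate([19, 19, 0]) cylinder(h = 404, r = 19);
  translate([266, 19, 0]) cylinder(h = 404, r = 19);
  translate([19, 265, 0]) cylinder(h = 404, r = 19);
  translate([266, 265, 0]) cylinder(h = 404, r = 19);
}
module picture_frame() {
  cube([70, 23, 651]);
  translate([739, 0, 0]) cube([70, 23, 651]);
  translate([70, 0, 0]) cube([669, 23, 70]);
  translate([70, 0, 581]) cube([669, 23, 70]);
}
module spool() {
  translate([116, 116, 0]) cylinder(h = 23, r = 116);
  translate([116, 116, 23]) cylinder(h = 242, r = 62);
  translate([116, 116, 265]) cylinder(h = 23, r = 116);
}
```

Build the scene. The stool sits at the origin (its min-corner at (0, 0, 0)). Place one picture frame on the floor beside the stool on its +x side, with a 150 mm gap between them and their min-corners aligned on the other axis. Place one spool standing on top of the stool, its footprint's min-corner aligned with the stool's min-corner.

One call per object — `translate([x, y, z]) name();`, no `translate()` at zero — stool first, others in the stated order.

stool();
translate([435, 0, 0]) picture_frame();
translate([0, 0, 436]) spool();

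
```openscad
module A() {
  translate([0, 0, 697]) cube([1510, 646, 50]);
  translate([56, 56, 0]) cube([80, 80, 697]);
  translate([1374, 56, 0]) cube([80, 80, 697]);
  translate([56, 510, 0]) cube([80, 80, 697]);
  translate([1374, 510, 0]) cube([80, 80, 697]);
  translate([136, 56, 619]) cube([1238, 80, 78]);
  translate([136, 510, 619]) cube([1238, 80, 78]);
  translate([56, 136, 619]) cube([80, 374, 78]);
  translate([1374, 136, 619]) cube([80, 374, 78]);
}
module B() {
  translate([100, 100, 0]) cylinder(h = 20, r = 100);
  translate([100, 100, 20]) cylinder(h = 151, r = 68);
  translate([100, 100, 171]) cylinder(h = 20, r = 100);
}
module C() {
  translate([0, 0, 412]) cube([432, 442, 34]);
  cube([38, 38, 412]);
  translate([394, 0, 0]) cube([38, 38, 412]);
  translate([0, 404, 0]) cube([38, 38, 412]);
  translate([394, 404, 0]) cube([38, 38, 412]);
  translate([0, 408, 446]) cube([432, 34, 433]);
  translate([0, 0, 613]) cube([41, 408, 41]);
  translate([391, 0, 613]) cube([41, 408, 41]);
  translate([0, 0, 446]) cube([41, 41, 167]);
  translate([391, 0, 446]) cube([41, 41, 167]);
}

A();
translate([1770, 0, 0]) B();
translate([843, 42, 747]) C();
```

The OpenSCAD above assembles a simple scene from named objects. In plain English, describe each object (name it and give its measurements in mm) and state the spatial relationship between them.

A is a table: top 1510 mm (x) × 646 mm (y), 50 mm thick, upper face at z = 747 mm, on four 80×80 mm square legs, each inset 56 mm from the nearest pair of top edges, running from z = 0 to the bottom of the top. Four apron rails, 80 mm thick and 78 mm tall, run between adjacent legs with their top edges flush with the underside of the top and their outer faces flush with the legs' outer faces.

B is a spool: two coaxial disc flanges of radius 100 mm and thickness 20 mm, joined by a core cylinder of radius 68 mm and height 151 mm. The lower flange rests on z = 0 and the three cylinders share a vertical axis.

C is a chair: 432×442 mm seat, 34 mm thick, top at z = 446 mm, on four 38 mm square corner legs flush with the seat edges. A 34 mm thick backrest slab spans the full seat width, extending 433 mm above the seat top, its back face flush with the seat's +y edge. Two armrests of 41×41 mm section run along each side from the seat's front edge to the front of the backrest, top faces 208 mm above the seat top and outer faces flush with the seat's x-edges; a 41×41 mm post under the front of each armrest stands on the seat at the front corner.

The spool is on the floor beside the table on its +x side. The chair is on top of the table.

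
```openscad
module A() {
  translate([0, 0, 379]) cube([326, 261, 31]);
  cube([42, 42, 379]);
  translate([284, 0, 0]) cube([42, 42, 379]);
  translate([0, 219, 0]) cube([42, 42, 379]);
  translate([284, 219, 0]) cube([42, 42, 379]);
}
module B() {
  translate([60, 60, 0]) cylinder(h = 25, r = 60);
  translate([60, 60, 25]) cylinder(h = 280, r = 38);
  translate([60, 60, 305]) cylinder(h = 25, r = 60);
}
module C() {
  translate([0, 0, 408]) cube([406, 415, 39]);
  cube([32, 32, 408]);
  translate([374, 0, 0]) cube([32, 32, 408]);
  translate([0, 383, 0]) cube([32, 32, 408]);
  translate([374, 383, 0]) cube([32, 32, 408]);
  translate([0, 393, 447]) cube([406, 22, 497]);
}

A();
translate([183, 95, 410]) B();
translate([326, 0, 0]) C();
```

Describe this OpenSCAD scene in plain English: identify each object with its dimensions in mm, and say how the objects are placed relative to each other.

A is a four-legged stool. The seat is 326×261 mm, 31 mm thick, top at z = 410 mm. It stands on four square legs, each 42×42 mm in cross-section, from z = 0 to the seat underside, each flush with a corner of the seat.

B is a spool: two coaxial disc flanges of radius 60 mm and thickness 25 mm, joined by a core cylinder of radius 38 mm and height 280 mm. The lower flange rests on z = 0 and the three cylinders share a vertical axis.

C is a chair: 406×415 mm seat, 39 mm thick, top at z = 447 mm, on four 32 mm square corner legs flush with the seat edges. A 22 mm thick backrest slab spans the full seat width, extending 497 mm above the seat top, its back face flush with the seat's +y edge.

The spool is on top of the stool. The chair is against the stool's +x side, with their −y faces flush.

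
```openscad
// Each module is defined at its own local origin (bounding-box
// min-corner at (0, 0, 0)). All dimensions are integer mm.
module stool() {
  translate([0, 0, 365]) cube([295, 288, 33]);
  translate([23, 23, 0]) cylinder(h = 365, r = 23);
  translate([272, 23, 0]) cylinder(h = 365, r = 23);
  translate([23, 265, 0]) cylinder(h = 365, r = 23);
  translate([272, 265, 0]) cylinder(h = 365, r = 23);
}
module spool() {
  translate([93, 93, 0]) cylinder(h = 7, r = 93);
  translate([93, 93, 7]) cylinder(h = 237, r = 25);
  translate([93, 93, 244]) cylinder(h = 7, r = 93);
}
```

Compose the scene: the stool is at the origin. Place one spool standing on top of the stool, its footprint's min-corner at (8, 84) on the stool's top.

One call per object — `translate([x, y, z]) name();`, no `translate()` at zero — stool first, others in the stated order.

stool();
translate([8, 84, 398]) spool();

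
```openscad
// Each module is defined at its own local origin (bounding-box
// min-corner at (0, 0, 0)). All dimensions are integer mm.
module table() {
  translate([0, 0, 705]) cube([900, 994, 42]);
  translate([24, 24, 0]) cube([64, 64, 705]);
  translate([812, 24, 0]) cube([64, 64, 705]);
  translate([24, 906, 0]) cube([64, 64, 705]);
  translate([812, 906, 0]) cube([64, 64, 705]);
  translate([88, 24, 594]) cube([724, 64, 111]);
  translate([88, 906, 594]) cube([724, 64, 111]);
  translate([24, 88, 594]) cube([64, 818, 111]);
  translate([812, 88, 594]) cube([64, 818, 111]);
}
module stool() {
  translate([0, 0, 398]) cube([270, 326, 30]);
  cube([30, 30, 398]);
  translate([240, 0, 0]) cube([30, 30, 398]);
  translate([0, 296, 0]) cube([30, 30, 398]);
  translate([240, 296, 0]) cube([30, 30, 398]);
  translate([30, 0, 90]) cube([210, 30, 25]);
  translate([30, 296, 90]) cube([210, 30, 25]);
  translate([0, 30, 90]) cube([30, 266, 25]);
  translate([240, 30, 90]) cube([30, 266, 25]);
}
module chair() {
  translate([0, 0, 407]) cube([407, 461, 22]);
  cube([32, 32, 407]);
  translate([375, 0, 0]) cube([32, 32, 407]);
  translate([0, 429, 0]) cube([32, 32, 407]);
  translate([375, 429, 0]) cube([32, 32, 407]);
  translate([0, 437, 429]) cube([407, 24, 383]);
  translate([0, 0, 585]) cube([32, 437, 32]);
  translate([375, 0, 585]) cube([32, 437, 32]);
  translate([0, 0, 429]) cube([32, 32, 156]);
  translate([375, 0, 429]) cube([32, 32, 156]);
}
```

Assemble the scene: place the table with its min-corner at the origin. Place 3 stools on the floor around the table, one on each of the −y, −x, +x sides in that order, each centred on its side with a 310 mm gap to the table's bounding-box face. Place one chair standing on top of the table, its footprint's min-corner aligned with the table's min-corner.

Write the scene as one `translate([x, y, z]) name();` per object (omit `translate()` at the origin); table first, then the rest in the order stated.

table();
translate([315, -636, 0]) stool();
translate([-580, 334, 0]) stool();
translate([1210, 334, 0]) stool();
translate([0, 0, 747]) chair();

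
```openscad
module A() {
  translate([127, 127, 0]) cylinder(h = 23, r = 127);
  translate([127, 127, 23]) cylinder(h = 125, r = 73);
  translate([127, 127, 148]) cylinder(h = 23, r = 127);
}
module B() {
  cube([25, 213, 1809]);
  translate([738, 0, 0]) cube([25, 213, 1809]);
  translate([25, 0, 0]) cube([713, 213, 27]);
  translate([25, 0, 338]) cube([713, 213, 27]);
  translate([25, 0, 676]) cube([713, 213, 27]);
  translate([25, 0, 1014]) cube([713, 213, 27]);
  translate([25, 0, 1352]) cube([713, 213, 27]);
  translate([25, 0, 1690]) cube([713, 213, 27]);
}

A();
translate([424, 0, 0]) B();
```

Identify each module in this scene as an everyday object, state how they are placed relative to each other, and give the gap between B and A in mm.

The bookshelf's nearest face is 170 mm from the spool's +x face.

A is a spool. B is a bookshelf. The bookshelf is on the floor beside the spool on its +x side. The gap between the bookshelf and the spool is 170 mm.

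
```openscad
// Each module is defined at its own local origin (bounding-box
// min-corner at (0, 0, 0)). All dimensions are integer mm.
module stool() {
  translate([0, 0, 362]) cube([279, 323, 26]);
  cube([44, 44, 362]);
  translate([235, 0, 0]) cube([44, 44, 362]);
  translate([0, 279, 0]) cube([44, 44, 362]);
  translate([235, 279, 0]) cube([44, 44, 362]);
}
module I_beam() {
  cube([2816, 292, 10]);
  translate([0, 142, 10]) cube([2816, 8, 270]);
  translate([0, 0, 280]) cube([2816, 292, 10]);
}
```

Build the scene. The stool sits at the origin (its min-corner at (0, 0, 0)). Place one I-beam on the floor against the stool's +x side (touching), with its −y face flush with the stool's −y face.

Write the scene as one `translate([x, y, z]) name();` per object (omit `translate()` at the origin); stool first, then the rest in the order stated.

stool();
translate([279, 0, 0]) I_beam();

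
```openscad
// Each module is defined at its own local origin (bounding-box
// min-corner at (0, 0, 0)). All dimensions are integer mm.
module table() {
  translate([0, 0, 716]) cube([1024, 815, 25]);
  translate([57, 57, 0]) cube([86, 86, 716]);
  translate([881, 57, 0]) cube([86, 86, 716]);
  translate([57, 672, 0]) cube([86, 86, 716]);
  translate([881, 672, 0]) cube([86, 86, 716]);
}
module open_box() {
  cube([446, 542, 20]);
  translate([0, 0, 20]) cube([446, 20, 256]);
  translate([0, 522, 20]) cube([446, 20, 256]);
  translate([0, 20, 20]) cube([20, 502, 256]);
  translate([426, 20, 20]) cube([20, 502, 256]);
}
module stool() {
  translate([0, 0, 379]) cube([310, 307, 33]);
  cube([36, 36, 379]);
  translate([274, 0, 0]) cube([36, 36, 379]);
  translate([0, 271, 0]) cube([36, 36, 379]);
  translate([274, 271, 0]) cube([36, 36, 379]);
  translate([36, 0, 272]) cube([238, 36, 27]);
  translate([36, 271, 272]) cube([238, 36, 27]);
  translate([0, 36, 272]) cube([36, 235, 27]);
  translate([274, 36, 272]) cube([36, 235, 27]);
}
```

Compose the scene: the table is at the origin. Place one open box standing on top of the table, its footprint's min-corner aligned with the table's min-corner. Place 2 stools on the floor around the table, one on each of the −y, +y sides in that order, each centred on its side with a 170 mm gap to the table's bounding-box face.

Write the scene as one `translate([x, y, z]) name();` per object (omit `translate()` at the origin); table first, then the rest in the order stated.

table();
translate([0, 0, 741]) open_box();
translate([357, -477, 0]) stool();
translate([357, 985, 0]) stool();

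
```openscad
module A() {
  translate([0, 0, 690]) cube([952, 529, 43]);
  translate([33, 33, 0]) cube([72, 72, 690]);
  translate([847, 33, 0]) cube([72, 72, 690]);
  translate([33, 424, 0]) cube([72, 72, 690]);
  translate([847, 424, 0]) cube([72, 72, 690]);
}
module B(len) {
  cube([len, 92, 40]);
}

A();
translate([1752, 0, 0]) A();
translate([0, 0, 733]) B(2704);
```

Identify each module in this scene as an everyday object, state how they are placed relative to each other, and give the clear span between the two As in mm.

A is a table. B is a beam. A beam spans the tops of two tables. The clear span between the two tables is 800 mm.

Second table starts at x = 1752; first ends at x = 952; clear span = 1752 − 952 = 800 mm.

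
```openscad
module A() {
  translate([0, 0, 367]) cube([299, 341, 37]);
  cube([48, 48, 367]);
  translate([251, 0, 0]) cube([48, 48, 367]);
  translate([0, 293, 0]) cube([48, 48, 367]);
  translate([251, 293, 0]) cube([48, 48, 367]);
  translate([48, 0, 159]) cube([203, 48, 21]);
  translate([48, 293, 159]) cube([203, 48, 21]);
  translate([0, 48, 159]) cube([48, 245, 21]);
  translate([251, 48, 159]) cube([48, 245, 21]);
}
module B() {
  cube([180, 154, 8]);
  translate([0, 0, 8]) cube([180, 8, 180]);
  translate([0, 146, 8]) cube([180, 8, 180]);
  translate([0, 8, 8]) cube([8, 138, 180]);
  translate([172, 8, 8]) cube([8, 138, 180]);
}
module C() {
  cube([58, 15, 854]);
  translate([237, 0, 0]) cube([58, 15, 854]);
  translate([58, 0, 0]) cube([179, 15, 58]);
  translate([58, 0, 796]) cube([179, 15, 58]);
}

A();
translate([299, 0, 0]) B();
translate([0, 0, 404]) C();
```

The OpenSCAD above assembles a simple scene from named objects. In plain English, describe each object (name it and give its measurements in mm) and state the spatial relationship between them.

A is a simple wooden stool: a rectangular seat 299 mm (x) by 341 mm (y), 37 mm thick, top face at z = 404 mm, on four square legs, each 48×48 mm in cross-section. The legs rest on z = 0, each flush with a corner of the seat. Four stretchers, 48 mm wide and 21 mm tall, connect adjacent legs with their undersides at z = 159 mm, each running between the inner faces of the legs it joins and aligned with the legs' outer faces on the other axis.

B is an open storage box with external size 180×154×188 mm and wall thickness 8 mm (the base is also 8 mm thick). The base covers the whole footprint; the four walls stand on the base, with the y-facing walls full-width and the x-facing walls fitting between their inner faces.

C is a rectangular picture frame lying in the x–z plane (depth along y). The opening is 179 mm wide (x) by 738 mm tall (z), surrounded by a border 58 mm wide on all four sides. The frame is 15 mm deep and is made of two full-height vertical stiles with two horizontal rails fitted between them.

The open box is against the stool's +x side, with their −y faces flush. The picture frame is on top of the stool.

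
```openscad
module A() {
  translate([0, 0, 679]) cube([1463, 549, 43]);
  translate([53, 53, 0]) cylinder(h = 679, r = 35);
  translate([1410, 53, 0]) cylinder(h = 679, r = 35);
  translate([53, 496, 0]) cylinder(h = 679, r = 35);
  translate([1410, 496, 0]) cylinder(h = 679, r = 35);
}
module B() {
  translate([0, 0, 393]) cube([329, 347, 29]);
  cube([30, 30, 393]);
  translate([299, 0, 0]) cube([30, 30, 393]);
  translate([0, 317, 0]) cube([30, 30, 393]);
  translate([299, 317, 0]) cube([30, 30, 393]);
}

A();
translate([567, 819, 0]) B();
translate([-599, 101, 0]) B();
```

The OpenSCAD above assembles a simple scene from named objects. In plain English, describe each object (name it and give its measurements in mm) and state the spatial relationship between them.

A is a table with a 1463×549 mm rectangular top, 43 mm thick, top surface at z = 722 mm, supported by four round legs of 70 mm diameter, each leg's bounding box inset 18 mm from the nearest pair of top edges, running from the floor.

B is a four-legged stool. The seat is 329×347 mm, 29 mm thick, top at z = 422 mm. It stands on four square legs, each 30×30 mm in cross-section, from z = 0 to the seat underside, each flush with a corner of the seat.

Two stools sit around the table at the +y, −x sides.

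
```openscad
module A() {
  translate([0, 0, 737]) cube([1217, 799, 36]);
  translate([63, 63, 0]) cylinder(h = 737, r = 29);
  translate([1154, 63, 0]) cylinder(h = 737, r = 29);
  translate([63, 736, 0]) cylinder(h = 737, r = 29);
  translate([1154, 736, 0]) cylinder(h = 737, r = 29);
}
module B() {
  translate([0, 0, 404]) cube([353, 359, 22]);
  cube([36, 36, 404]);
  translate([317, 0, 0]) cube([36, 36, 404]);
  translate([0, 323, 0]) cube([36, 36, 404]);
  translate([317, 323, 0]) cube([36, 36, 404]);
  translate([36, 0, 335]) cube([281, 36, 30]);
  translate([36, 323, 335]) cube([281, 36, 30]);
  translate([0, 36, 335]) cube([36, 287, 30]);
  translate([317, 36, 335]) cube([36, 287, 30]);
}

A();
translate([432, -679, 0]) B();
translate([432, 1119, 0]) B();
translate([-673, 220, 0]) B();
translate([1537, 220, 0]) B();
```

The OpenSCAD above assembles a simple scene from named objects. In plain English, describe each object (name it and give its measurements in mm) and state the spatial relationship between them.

A is a table: top 1217 mm (x) × 799 mm (y), 36 mm thick, upper face at z = 773 mm, on four round legs of 58 mm diameter, each leg's bounding box inset 34 mm from the nearest pair of top edges, running from z = 0 to the bottom of the top.

B is a simple wooden stool: a rectangular seat 353 mm (x) by 359 mm (y), 22 mm thick, top face at z = 426 mm, on four square legs, each 36×36 mm in cross-section. The legs rest on z = 0, each flush with a corner of the seat. Four stretchers, 36 mm wide and 30 mm tall, connect adjacent legs with their undersides at z = 335 mm, each running between the inner faces of the legs it joins and aligned with the legs' outer faces on the other axis.

Four stools sit around the table at the −y, +y, −x, +x sides.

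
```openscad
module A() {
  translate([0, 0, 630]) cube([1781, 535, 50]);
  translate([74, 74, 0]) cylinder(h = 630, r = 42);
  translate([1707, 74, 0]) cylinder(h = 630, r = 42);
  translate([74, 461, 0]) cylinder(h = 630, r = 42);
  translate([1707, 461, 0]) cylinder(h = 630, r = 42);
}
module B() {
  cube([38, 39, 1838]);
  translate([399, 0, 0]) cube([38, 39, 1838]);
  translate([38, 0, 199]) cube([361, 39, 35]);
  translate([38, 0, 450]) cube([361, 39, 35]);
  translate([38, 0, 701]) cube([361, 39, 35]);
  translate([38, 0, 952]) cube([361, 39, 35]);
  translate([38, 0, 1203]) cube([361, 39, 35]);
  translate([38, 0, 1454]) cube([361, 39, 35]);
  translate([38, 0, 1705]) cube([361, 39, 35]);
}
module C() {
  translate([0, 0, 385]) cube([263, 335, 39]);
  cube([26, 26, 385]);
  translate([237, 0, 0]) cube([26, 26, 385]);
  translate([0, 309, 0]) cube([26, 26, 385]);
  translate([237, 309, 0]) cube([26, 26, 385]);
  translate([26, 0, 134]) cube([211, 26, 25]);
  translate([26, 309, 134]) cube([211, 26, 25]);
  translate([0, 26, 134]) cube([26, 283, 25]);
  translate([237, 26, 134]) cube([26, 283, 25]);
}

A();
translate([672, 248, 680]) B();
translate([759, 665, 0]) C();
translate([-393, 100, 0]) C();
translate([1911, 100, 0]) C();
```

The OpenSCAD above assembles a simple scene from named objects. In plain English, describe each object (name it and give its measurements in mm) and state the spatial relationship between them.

A is a table: top 1781 mm (x) × 535 mm (y), 50 mm thick, upper face at z = 680 mm, on four round legs of 84 mm diameter, each leg's bounding box inset 32 mm from the nearest pair of top edges, running from z = 0 to the bottom of the top.

B is a wooden ladder with two side rails of 38×39 mm section and 1838 mm height, set 437 mm apart overall. Between them run 7 rectangular rungs (39 mm deep, 35 mm thick), front faces flush with the rails' −y face. The bottom of the first rung is 199 mm above the floor and each subsequent rung is 251 mm higher than the one below.

C is a four-legged stool. The seat is 263×335 mm, 39 mm thick, top at z = 424 mm. It stands on four square legs, each 26×26 mm in cross-section, from z = 0 to the seat underside, each flush with a corner of the seat. Four stretchers, 26 mm wide and 25 mm tall, connect adjacent legs with their undersides at z = 134 mm, each running between the inner faces of the legs it joins and aligned with the legs' outer faces on the other axis.

The ladder is on top of the table, centred. Three stools sit around the table at the +y, −x, +x sides.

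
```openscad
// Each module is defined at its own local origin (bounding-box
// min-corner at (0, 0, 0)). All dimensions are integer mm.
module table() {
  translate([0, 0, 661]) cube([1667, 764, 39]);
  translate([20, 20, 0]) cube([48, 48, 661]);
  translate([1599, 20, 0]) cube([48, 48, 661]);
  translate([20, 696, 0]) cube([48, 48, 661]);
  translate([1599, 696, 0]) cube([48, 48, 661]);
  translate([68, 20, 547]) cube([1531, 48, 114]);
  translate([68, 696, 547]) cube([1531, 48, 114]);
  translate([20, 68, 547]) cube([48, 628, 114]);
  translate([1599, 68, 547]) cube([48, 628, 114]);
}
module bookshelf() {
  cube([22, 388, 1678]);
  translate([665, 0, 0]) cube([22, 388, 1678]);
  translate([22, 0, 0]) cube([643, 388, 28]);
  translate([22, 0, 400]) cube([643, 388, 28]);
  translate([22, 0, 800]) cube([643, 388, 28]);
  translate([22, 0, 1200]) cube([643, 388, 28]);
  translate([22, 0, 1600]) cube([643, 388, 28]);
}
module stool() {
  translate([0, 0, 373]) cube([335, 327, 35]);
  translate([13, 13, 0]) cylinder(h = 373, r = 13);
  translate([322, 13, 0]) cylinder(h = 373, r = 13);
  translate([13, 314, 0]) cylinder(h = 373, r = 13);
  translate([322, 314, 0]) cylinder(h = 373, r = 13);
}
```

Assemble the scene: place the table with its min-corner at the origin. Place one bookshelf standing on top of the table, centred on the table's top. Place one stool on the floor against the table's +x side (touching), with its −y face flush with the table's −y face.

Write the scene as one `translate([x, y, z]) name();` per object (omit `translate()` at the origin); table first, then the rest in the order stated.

table();
translate([490, 188, 700]) bookshelf();
translate([1667, 0, 0]) stool();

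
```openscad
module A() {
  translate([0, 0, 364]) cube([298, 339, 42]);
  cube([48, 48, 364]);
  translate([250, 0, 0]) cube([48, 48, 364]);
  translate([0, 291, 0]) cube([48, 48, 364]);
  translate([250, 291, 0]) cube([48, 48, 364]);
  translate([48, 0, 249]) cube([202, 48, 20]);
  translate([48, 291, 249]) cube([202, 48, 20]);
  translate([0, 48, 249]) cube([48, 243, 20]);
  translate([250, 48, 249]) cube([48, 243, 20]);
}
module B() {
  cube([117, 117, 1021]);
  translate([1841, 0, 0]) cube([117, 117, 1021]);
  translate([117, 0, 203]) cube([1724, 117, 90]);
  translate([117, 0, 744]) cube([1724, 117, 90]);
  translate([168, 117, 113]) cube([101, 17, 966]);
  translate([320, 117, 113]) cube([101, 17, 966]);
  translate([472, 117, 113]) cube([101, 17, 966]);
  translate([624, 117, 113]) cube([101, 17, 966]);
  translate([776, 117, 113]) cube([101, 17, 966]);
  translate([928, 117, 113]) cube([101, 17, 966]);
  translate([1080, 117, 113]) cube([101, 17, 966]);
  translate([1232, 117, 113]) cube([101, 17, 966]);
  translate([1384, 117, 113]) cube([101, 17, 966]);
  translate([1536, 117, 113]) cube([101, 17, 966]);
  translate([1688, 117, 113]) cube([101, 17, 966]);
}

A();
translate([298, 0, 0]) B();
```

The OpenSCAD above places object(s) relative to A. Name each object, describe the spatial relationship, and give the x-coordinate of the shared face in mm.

The stool's +x face and the fence section's −x face are both at x = 298 mm.

A is a stool. B is a fence section. The fence section is against the stool's +x side, with their −y faces flush. The x-coordinate of the shared face is 298 mm.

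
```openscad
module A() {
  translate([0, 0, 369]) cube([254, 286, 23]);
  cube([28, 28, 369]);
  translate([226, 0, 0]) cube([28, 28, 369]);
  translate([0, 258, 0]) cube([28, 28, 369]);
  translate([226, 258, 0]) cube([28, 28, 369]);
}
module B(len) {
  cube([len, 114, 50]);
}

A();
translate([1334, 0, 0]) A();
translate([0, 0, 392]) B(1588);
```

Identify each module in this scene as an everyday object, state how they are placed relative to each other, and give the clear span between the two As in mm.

Second stool starts at x = 1334; first ends at x = 254; clear span = 1334 − 254 = 1080 mm.

A is a stool. B is a beam. A beam spans the tops of two stools. The clear span between the two stools is 1080 mm.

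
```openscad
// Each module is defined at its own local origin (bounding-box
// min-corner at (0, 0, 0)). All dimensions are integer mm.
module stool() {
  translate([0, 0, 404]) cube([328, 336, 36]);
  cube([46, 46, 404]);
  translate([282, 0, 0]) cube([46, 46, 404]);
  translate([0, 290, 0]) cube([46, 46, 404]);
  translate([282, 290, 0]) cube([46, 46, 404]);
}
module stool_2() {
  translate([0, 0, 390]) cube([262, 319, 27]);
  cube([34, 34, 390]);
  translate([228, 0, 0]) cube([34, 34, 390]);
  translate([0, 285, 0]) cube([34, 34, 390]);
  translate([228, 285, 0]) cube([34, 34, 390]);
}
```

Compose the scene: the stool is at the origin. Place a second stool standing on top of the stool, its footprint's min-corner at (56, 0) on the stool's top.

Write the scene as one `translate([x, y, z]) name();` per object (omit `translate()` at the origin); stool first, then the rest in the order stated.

stool();
translate([56, 0, 440]) stool_2();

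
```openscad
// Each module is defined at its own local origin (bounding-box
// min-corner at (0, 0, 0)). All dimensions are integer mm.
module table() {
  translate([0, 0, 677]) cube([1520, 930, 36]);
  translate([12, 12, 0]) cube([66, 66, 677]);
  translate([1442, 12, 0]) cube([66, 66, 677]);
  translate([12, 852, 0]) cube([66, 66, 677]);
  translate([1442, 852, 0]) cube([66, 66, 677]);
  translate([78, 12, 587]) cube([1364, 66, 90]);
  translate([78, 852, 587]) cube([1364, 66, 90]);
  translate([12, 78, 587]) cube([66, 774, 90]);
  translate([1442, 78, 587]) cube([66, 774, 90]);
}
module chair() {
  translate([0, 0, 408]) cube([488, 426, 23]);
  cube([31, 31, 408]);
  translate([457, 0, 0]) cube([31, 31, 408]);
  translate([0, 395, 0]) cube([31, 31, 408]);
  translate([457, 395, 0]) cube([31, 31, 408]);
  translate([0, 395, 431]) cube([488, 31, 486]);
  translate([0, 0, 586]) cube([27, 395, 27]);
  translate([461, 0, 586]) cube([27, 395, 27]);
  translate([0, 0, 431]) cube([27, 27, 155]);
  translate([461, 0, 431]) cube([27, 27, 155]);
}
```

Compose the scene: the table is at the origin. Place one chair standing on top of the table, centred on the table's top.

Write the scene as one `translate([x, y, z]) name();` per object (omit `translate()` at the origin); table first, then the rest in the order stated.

table();
translate([516, 252, 713]) chair();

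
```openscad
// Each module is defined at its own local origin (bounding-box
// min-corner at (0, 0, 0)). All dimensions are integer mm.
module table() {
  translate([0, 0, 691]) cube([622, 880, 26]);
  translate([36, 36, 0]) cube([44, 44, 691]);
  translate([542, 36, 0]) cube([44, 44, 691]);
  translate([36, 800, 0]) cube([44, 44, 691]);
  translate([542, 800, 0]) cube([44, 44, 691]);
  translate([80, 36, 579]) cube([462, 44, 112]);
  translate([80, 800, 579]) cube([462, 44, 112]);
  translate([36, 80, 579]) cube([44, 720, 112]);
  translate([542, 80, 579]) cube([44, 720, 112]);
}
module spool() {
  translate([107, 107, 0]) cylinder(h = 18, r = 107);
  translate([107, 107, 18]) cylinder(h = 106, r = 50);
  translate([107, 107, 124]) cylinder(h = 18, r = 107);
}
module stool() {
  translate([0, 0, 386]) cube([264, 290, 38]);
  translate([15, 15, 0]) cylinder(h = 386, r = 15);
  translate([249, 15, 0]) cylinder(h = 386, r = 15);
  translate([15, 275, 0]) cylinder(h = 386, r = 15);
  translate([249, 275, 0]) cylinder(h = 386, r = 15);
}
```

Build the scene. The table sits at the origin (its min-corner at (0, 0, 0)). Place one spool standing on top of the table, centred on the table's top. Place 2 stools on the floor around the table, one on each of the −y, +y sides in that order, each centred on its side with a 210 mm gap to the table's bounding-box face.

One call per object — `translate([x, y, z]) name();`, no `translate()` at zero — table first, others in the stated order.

table();
translate([204, 333, 717]) spool();
translate([179, -500, 0]) stool();
translate([179, 1090, 0]) stool();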